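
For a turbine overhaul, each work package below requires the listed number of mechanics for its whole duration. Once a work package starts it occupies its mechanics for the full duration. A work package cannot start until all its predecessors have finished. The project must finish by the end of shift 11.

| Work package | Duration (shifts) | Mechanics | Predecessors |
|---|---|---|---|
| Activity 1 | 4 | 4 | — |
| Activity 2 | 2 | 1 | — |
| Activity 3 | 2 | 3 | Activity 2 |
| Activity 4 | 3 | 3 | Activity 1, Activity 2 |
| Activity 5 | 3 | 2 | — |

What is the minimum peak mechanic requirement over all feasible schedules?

Early-start (Activity 1@1, Activity 2@1, Activity 3@3, Activity 4@5, Activity 5@1) gives peak 9: s1:7  s2:7  s3:9  s4:7  s5:3  s6:3  s7:3  s8:0  s9:0  s10:0  s11:0.
Shift Activity 3→5, Activity 4→7, Activity 5→5.
Schedule Activity 1@1, Activity 2@1, Activity 3@5, Activity 4@7, Activity 5@5: s1:5  s2:5  s3:4  s4:4  s5:5  s6:5  s7:5  s8:3  s9:3  s10:0  s11:0 — peak 5.

5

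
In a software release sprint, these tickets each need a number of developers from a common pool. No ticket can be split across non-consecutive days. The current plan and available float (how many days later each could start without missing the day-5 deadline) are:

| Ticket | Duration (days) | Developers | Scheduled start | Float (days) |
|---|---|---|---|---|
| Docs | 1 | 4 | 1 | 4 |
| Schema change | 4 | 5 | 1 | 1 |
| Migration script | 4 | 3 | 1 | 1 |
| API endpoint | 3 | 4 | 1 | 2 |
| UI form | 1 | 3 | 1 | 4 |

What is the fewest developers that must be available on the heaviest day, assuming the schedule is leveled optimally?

Early-start (Docs@1, Schema change@1, Migration script@1, API endpoint@1, UI form@1) gives peak 19: d1:19  d2:12  d3:12  d4:8  d5:0.
Shift API endpoint→2, UI form→5.
Schedule Docs@1, Schema change@1, Migration script@1, API endpoint@2, UI form@5: d1:12  d2:12  d3:12  d4:12  d5:3 — peak 12.

12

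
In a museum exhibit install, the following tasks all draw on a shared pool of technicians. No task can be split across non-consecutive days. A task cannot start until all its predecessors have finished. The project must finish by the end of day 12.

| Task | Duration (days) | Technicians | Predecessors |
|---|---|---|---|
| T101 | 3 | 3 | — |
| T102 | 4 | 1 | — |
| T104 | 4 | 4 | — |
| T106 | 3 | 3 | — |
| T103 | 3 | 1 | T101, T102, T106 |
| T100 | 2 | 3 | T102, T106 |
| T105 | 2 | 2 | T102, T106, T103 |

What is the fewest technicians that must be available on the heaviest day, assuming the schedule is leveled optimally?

5

Early-start (T101@1, T102@1, T104@1, T106@1, T103@5, T100@5, T105@8) gives peak 11: d1:11  d2:11  d3:11  d4:5  d5:4  d6:4  d7:1  d8:2  d9:2  d10:0  d11:0  d12:0.
Shift T104→7, T106→4, T103→7, T100→11, T105→11.
Schedule T101@1, T102@1, T104@7, T106@4, T103@7, T100@11, T105@11: d1:4  d2:4  d3:4  d4:4  d5:3  d6:3  d7:5  d8:5  d9:5  d10:4  d11:5  d12:5 — peak 5.
Total technician-days = 51 over 12 days ⇒ peak ≥ ⌈51/12⌉ = 5, so 5 is optimal.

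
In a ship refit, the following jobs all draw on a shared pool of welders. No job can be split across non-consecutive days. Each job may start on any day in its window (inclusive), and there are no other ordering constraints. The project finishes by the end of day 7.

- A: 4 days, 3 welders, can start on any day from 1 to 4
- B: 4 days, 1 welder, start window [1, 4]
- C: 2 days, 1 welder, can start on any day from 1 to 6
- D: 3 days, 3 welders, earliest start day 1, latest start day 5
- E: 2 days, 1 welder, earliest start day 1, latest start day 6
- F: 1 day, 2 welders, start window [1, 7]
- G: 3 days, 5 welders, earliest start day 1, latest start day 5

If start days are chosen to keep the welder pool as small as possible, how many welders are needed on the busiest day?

7

Early-start (A@1, B@1, C@1, D@1, E@1, F@1, G@1) gives peak 16: d1:16  d2:14  d3:12  d4:4  d5:0  d6:0  d7:0.
Shift C→4, E→4, F→6, G→5.
Schedule A@1, B@1, C@4, D@1, E@4, F@6, G@5: d1:7  d2:7  d3:7  d4:6  d5:7  d6:7  d7:5 — peak 7.
Total welder-days = 46 over 7 days ⇒ peak ≥ ⌈46/7⌉ = 7, so 7 is optimal.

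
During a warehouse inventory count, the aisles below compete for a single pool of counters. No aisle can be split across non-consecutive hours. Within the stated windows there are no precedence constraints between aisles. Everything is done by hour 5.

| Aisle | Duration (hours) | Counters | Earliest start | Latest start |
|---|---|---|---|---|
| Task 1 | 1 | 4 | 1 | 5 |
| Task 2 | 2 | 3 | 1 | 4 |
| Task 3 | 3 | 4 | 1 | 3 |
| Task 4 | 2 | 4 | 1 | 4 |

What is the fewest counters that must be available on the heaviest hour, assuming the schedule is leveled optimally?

8

Early-start (Task 1@1, Task 2@1, Task 3@1, Task 4@1) gives peak 15: h1:15  h2:11  h3:4  h4:0  h5:0.
Shift Task 3→2, Task 4→3.
Schedule Task 1@1, Task 2@1, Task 3@2, Task 4@3: h1:7  h2:7  h3:8  h4:8  h5:0 — peak 8.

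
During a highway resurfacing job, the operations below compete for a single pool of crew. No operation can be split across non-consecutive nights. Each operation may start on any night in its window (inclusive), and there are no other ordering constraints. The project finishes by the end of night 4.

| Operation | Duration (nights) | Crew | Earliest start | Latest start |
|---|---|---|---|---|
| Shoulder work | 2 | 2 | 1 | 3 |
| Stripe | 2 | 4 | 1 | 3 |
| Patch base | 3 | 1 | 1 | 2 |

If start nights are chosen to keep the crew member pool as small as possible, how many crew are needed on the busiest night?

5

Early-start (Shoulder work@1, Stripe@1, Patch base@1) gives peak 7: n1:7  n2:7  n3:1  n4:0.
Shift Stripe→3.
Schedule Shoulder work@1, Stripe@3, Patch base@1: n1:3  n2:3  n3:5  n4:4 — peak 5.
No arrangement of the 18 feasible schedules does better.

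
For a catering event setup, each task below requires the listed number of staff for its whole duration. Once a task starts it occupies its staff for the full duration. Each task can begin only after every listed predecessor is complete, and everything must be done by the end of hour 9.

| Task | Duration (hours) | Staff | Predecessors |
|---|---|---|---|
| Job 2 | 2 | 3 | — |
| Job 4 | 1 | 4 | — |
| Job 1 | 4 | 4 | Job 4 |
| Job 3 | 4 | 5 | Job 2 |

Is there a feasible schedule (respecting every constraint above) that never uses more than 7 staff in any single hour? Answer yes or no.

yes

Schedule Job 2@1, Job 4@1, Job 1@2, Job 3@6: h1:7  h2:7  h3:4  h4:4  h5:4  h6:5  h7:5  h8:5  h9:5 — peak 7 ≤ 7.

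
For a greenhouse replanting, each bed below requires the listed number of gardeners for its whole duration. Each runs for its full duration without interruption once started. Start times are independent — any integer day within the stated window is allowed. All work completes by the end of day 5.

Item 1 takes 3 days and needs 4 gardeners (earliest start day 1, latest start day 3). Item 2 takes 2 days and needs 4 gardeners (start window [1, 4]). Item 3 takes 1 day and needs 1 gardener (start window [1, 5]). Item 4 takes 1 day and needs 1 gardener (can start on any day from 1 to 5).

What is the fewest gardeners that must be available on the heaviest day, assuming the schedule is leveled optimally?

Early-start (Item 1@1, Item 2@1, Item 3@1, Item 4@1) gives peak 10: d1:10  d2:8  d3:4  d4:0  d5:0.
Shift Item 2→4, Item 4→2.
Schedule Item 1@1, Item 2@4, Item 3@1, Item 4@2: d1:5  d2:5  d3:4  d4:4  d5:4 — peak 5.
Total gardener-days = 22 over 5 days ⇒ peak ≥ ⌈22/5⌉ = 5, so 5 is optimal.

5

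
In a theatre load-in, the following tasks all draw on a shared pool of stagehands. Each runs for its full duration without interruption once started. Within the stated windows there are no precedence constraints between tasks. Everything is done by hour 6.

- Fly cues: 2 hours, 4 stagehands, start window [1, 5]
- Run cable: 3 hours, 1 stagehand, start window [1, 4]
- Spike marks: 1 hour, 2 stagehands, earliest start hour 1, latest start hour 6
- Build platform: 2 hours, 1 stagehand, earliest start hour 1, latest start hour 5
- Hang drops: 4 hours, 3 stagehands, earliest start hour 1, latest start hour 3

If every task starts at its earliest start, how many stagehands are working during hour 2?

9

At early start, hour 2 has: Fly cues, Run cable, Build platform, Hang drops.
Demand: 4 + 1 + 1 + 3 = 9.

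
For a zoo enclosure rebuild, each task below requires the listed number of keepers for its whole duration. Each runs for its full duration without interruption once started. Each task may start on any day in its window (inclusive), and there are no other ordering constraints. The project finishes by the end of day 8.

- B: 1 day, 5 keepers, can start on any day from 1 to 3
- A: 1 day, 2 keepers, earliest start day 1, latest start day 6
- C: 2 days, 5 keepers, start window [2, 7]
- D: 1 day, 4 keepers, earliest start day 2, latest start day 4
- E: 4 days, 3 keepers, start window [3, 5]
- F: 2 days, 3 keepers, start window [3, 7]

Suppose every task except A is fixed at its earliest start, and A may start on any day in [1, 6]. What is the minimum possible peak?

A@1: d1:7  d2:9  d3:11  d4:6  d5:3  d6:3  d7:0  d8:0 → peak 11
A@2: d1:5  d2:11  d3:11  d4:6  d5:3  d6:3  d7:0  d8:0 → peak 11
A@3: d1:5  d2:9  d3:13  d4:6  d5:3  d6:3  d7:0  d8:0 → peak 13
A@4: d1:5  d2:9  d3:11  d4:8  d5:3  d6:3  d7:0  d8:0 → peak 11
A@5: d1:5  d2:9  d3:11  d4:6  d5:5  d6:3  d7:0  d8:0 → peak 11
A@6: d1:5  d2:9  d3:11  d4:6  d5:3  d6:5  d7:0  d8:0 → peak 11
Best is A@1, peak 11.

11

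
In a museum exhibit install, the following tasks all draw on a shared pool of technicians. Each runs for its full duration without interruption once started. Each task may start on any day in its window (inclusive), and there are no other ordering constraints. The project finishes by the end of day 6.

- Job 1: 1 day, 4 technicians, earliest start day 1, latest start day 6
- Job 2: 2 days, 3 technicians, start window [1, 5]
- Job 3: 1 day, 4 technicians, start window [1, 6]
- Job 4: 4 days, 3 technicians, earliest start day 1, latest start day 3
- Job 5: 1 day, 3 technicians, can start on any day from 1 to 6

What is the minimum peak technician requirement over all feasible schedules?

Early-start (Job 1@1, Job 2@1, Job 3@1, Job 4@1, Job 5@1) gives peak 17: d1:17  d2:6  d3:3  d4:3  d5:0  d6:0.
Shift Job 2→2, Job 3→6, Job 4→2, Job 5→4.
Schedule Job 1@1, Job 2@2, Job 3@6, Job 4@2, Job 5@4: d1:4  d2:6  d3:6  d4:6  d5:3  d6:4 — peak 6.

6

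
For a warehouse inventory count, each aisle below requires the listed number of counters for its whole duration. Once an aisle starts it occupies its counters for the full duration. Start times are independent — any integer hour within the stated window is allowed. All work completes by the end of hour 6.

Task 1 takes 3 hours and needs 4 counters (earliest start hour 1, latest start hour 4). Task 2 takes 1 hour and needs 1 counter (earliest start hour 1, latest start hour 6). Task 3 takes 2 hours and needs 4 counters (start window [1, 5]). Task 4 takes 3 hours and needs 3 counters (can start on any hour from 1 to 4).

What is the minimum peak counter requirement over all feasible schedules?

Early-start (Task 1@1, Task 2@1, Task 3@1, Task 4@1) gives peak 12: h1:12  h2:11  h3:7  h4:0  h5:0  h6:0.
Shift Task 3→4, Task 4→2.
Schedule Task 1@1, Task 2@1, Task 3@4, Task 4@2: h1:5  h2:7  h3:7  h4:7  h5:4  h6:0 — peak 7.

7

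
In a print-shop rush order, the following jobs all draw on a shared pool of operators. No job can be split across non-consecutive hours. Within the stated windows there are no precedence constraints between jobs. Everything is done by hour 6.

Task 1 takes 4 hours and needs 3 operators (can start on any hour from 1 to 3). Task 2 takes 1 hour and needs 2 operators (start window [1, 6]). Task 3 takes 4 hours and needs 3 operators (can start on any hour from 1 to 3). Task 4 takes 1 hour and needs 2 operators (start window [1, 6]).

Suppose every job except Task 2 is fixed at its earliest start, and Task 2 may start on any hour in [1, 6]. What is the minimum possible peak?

8

Task 2@1: h1:10  h2:6  h3:6  h4:6  h5:0  h6:0 → peak 10
Task 2@2: h1:8  h2:8  h3:6  h4:6  h5:0  h6:0 → peak 8
Task 2@3: h1:8  h2:6  h3:8  h4:6  h5:0  h6:0 → peak 8
Task 2@4: h1:8  h2:6  h3:6  h4:8  h5:0  h6:0 → peak 8
Task 2@5: h1:8  h2:6  h3:6  h4:6  h5:2  h6:0 → peak 8
Task 2@6: h1:8  h2:6  h3:6  h4:6  h5:0  h6:2 → peak 8
Best is Task 2@2, peak 8.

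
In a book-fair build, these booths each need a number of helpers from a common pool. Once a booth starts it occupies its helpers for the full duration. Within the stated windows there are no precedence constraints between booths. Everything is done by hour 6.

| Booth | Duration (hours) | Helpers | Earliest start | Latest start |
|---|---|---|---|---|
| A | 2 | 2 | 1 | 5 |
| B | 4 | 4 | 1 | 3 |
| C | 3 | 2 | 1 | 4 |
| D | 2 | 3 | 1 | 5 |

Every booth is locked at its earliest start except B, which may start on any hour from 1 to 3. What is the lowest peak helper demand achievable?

7

B@1: h1:11  h2:11  h3:6  h4:4  h5:0  h6:0 → peak 11
B@2: h1:7  h2:11  h3:6  h4:4  h5:4  h6:0 → peak 11
B@3: h1:7  h2:7  h3:6  h4:4  h5:4  h6:4 → peak 7
Best is B@3, peak 7.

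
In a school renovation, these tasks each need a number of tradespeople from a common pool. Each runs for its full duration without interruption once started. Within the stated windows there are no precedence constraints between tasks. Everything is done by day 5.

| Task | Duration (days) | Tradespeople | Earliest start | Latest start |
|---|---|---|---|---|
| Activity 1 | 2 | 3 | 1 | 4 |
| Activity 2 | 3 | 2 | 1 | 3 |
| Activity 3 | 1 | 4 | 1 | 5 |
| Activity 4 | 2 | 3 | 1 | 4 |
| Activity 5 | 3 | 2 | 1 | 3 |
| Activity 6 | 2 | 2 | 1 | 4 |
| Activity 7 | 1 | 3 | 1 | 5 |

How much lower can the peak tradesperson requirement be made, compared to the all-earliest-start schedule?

11

Early-start peak: d1:19  d2:12  d3:4  d4:0  d5:0 ⇒ 19.
Leveled (Activity 1@1, Activity 2@1, Activity 3@3, Activity 4@1, Activity 5@3, Activity 6@4, Activity 7@4): d1:8  d2:8  d3:8  d4:7  d5:4 ⇒ 8.
Reduction 19 − 8 = 11.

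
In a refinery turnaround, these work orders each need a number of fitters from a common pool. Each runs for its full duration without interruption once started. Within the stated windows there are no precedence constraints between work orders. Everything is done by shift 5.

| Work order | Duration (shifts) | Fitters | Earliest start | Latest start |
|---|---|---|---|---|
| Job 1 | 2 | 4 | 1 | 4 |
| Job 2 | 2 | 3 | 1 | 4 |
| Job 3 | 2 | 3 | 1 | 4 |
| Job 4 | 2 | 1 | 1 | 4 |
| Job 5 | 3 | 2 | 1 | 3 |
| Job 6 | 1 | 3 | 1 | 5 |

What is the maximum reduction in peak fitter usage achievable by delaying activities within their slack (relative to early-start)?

Early-start peak: s1:16  s2:13  s3:2  s4:0  s5:0 ⇒ 16.
Leveled (Job 1@1, Job 2@1, Job 3@3, Job 4@3, Job 5@3, Job 6@5): s1:7  s2:7  s3:6  s4:6  s5:5 ⇒ 7.
Reduction 16 − 7 = 9.

9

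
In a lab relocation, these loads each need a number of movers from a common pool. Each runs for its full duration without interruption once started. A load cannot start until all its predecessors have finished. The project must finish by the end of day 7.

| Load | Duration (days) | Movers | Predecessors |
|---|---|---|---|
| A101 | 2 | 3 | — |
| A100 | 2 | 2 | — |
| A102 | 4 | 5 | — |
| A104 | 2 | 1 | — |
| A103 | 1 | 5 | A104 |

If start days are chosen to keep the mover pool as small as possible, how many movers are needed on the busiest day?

6

Early-start (A101@1, A100@1, A102@1, A104@1, A103@3) gives peak 11: d1:11  d2:11  d3:10  d4:5  d5:0  d6:0  d7:0.
Shift A102→3, A103→7.
Schedule A101@1, A100@1, A102@3, A104@1, A103@7: d1:6  d2:6  d3:5  d4:5  d5:5  d6:5  d7:5 — peak 6.
Total mover-days = 37 over 7 days ⇒ peak ≥ ⌈37/7⌉ = 6, so 6 is optimal.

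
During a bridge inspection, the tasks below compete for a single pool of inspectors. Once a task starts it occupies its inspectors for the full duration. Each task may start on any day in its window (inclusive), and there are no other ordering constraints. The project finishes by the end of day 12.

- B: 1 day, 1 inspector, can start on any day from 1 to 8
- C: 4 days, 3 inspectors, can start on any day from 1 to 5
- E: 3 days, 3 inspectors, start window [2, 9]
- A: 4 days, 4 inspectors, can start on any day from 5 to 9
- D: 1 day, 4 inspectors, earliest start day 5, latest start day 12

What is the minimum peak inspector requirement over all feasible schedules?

4

Early-start (B@1, C@1, E@2, A@5, D@5) gives peak 8: d1:4  d2:6  d3:6  d4:6  d5:8  d6:4  d7:4  d8:4  d9:0  d10:0  d11:0  d12:0.
Shift E→5, A→8, D→12.
Schedule B@1, C@1, E@5, A@8, D@12: d1:4  d2:3  d3:3  d4:3  d5:3  d6:3  d7:3  d8:4  d9:4  d10:4  d11:4  d12:4 — peak 4.
Total inspector-days = 42 over 12 days ⇒ peak ≥ ⌈42/12⌉ = 4, so 4 is optimal.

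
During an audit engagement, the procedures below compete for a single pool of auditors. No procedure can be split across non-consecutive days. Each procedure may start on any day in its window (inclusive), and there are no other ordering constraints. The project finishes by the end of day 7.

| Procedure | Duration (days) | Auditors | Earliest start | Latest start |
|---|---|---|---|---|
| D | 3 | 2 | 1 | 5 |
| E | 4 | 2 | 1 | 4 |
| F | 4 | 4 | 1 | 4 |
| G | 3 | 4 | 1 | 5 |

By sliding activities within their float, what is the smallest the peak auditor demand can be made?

6

Early-start (D@1, E@1, F@1, G@1) gives peak 12: d1:12  d2:12  d3:12  d4:6  d5:0  d6:0  d7:0.
Shift E→4, G→5.
Schedule D@1, E@4, F@1, G@5: d1:6  d2:6  d3:6  d4:6  d5:6  d6:6  d7:6 — peak 6.
Total auditor-days = 42 over 7 days ⇒ peak ≥ ⌈42/7⌉ = 6, so 6 is optimal.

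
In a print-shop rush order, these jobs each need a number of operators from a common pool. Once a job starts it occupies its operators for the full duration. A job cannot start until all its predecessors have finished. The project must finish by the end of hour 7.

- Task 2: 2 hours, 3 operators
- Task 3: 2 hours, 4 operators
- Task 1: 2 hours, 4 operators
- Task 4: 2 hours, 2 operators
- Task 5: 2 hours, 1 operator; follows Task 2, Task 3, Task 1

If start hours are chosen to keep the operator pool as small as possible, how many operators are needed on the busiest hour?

7

Early-start (Task 2@1, Task 3@1, Task 1@1, Task 4@1, Task 5@3) gives peak 13: h1:13  h2:13  h3:1  h4:1  h5:0  h6:0  h7:0.
Shift Task 1→3, Task 4→3, Task 5→5.
Schedule Task 2@1, Task 3@1, Task 1@3, Task 4@3, Task 5@5: h1:7  h2:7  h3:6  h4:6  h5:1  h6:1  h7:0 — peak 7.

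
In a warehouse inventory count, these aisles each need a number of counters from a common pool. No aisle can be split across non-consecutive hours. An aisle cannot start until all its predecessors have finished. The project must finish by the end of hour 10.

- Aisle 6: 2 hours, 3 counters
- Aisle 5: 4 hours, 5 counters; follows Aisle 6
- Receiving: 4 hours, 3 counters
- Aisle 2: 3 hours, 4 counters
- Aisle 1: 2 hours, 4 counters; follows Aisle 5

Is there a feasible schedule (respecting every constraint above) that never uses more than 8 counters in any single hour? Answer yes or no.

yes

Schedule Aisle 6@1, Aisle 5@3, Receiving@1, Aisle 2@7, Aisle 1@7: h1:6  h2:6  h3:8  h4:8  h5:5  h6:5  h7:8  h8:8  h9:4  h10:0 — peak 8 ≤ 8.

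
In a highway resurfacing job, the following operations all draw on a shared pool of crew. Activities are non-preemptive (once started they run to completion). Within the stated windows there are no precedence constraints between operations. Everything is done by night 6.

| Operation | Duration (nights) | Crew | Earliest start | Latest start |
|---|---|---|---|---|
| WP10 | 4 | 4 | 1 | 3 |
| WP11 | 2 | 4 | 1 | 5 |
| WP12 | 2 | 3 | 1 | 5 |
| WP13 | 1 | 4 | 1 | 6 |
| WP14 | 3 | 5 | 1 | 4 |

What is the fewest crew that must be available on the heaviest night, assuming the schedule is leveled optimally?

9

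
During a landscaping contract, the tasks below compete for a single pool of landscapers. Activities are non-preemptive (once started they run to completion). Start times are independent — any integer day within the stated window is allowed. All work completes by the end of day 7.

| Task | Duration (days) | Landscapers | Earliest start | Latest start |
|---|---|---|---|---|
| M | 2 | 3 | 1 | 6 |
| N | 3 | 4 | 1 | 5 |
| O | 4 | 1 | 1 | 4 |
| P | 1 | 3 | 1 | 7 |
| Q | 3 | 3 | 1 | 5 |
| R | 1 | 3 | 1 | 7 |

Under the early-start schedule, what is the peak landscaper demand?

Early-start schedule: M@1, N@1, O@1, P@1, Q@1, R@1.
Load per day: day 1: 17, day 2: 11, day 3: 8, day 4: 1, day 5: 0, day 6: 0, day 7: 0.
Peak is 17.

17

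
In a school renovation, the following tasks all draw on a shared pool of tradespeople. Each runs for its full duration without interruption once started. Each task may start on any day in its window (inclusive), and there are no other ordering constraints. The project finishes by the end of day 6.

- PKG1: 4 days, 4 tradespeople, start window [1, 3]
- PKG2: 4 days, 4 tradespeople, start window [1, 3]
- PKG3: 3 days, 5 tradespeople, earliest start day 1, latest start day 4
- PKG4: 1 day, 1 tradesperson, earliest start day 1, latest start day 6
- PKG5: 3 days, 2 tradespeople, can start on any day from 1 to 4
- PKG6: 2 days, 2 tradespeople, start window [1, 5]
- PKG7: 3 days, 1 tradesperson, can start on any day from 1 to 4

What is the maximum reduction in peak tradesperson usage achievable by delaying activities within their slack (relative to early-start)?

6

Early-start peak: d1:19  d2:18  d3:16  d4:8  d5:0  d6:0 ⇒ 19.
Leveled (PKG1@1, PKG2@1, PKG3@1, PKG4@4, PKG5@4, PKG6@5, PKG7@4): d1:13  d2:13  d3:13  d4:12  d5:5  d6:5 ⇒ 13.
Reduction 19 − 13 = 6.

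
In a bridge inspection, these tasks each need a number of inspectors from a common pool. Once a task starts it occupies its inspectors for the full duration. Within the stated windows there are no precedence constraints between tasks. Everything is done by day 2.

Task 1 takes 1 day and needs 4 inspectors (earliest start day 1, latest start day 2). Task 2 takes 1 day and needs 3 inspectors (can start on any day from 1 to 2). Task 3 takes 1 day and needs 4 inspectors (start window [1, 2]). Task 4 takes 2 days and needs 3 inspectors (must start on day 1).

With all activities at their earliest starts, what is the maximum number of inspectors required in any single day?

Early-start schedule: Task 1@1, Task 2@1, Task 3@1, Task 4@1.
Load per day: day 1: 14, day 2: 3.
Peak is 14.

14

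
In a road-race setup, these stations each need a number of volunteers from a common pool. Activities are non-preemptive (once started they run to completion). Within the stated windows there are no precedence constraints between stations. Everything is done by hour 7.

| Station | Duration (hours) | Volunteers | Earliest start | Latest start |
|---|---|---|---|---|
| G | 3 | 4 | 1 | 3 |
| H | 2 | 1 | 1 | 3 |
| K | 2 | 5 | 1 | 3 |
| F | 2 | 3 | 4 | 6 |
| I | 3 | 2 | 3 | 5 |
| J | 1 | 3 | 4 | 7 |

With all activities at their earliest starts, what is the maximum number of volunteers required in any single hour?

10

Early-start schedule: G@1, H@1, K@1, F@4, I@3, J@4.
Load per hour: hour 1: 10, hour 2: 10, hour 3: 6, hour 4: 8, hour 5: 5, hour 6: 0, hour 7: 0.
Peak is 10.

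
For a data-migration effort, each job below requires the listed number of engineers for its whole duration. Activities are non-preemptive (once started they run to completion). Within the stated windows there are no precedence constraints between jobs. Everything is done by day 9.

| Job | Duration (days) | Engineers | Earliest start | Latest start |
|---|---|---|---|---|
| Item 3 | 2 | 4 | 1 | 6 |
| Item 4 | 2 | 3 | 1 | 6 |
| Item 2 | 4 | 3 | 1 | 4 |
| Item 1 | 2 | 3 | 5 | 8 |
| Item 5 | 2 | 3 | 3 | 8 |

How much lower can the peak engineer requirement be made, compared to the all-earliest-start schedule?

4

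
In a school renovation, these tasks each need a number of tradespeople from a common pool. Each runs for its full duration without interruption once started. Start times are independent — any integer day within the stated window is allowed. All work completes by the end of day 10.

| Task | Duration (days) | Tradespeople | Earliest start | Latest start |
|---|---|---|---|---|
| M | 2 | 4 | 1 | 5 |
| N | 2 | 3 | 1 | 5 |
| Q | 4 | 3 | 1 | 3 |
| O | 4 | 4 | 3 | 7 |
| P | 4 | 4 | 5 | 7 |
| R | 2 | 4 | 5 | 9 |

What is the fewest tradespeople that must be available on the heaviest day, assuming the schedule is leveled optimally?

8

Early-start (M@1, N@1, Q@1, O@3, P@5, R@5) gives peak 12: d1:10  d2:10  d3:7  d4:7  d5:12  d6:12  d7:4  d8:4  d9:0  d10:0.
Shift Q→3, P→7, R→7.
Schedule M@1, N@1, Q@3, O@3, P@7, R@7: d1:7  d2:7  d3:7  d4:7  d5:7  d6:7  d7:8  d8:8  d9:4  d10:4 — peak 8.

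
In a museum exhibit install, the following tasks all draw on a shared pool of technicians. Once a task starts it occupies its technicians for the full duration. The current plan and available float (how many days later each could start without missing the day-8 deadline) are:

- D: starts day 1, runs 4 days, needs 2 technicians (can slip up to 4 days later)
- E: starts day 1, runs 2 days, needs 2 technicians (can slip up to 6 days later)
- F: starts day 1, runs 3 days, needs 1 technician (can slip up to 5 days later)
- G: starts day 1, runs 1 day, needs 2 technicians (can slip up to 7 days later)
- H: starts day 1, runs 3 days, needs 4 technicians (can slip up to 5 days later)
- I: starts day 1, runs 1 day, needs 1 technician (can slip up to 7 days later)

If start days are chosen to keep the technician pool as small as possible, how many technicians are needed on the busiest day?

4

Early-start (D@1, E@1, F@1, G@1, H@1, I@1) gives peak 12: d1:12  d2:9  d3:7  d4:2  d5:0  d6:0  d7:0  d8:0.
Shift F→3, G→5, H→6, I→3.
Schedule D@1, E@1, F@3, G@5, H@6, I@3: d1:4  d2:4  d3:4  d4:3  d5:3  d6:4  d7:4  d8:4 — peak 4.
Total technician-days = 30 over 8 days ⇒ peak ≥ ⌈30/8⌉ = 4, so 4 is optimal.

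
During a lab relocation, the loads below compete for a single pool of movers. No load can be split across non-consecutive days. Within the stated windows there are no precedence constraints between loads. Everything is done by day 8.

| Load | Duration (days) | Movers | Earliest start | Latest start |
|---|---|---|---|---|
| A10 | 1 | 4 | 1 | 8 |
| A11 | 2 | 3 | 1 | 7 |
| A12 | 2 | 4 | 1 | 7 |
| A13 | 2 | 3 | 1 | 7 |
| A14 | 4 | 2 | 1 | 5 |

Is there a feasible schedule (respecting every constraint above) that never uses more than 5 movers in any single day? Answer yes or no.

Schedule A10@1, A11@2, A12@6, A13@4, A14@2: d1:4  d2:5  d3:5  d4:5  d5:5  d6:4  d7:4  d8:0 — peak 5 ≤ 5.

yes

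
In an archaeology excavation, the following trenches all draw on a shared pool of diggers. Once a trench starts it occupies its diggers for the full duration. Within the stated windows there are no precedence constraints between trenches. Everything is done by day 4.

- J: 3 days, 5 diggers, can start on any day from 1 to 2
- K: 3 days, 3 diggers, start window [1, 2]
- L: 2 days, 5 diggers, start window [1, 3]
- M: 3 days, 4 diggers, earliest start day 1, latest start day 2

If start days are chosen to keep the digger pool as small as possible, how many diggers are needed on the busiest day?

Schedule J@1, K@1, L@1, M@1: d1:17  d2:17  d3:12  d4:0 — peak 17.
No arrangement of the 24 feasible schedules does better.

17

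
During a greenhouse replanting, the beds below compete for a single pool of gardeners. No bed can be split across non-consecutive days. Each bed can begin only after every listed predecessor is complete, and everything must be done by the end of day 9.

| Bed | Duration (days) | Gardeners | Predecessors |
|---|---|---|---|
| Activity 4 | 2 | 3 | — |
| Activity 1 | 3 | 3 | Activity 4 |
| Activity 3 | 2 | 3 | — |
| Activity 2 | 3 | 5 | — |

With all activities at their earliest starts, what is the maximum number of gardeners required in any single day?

11

Early-start schedule: Activity 4@1, Activity 1@3, Activity 3@1, Activity 2@1.
Load per day: day 1: 11, day 2: 11, day 3: 8, day 4: 3, day 5: 3, day 6: 0, day 7: 0, day 8: 0, day 9: 0.
Peak is 11.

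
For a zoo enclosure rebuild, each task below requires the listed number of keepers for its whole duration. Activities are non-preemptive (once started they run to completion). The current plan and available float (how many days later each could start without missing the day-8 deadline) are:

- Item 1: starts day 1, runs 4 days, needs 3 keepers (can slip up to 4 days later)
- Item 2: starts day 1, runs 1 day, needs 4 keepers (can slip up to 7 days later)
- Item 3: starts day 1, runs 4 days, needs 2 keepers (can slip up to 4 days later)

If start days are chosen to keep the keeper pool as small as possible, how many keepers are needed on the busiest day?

Early-start (Item 1@1, Item 2@1, Item 3@1) gives peak 9: d1:9  d2:5  d3:5  d4:5  d5:0  d6:0  d7:0  d8:0.
Shift Item 2→5.
Schedule Item 1@1, Item 2@5, Item 3@1: d1:5  d2:5  d3:5  d4:5  d5:4  d6:0  d7:0  d8:0 — peak 5.

5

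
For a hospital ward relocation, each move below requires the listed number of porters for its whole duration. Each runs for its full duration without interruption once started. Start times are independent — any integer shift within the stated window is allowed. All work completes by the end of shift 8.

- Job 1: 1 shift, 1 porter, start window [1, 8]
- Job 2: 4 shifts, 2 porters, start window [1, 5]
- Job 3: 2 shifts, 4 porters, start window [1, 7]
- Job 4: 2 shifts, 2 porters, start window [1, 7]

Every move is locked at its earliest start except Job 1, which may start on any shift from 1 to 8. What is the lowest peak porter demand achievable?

8

Job 1@1: s1:9  s2:8  s3:2  s4:2  s5:0  s6:0  s7:0  s8:0 → peak 9
Job 1@2: s1:8  s2:9  s3:2  s4:2  s5:0  s6:0  s7:0  s8:0 → peak 9
Job 1@3: s1:8  s2:8  s3:3  s4:2  s5:0  s6:0  s7:0  s8:0 → peak 8
Job 1@4: s1:8  s2:8  s3:2  s4:3  s5:0  s6:0  s7:0  s8:0 → peak 8
Job 1@5: s1:8  s2:8  s3:2  s4:2  s5:1  s6:0  s7:0  s8:0 → peak 8
Job 1@6: s1:8  s2:8  s3:2  s4:2  s5:0  s6:1  s7:0  s8:0 → peak 8
Job 1@7: s1:8  s2:8  s3:2  s4:2  s5:0  s6:0  s7:1  s8:0 → peak 8
Job 1@8: s1:8  s2:8  s3:2  s4:2  s5:0  s6:0  s7:0  s8:1 → peak 8
Best is Job 1@3, peak 8.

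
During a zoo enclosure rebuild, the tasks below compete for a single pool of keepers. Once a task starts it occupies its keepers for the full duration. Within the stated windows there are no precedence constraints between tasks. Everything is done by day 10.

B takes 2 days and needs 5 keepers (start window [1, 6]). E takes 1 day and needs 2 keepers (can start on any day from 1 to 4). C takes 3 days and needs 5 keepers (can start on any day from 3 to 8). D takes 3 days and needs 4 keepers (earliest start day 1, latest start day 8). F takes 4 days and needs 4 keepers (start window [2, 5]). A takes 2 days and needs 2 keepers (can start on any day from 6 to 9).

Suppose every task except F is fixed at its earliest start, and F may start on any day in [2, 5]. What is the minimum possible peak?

F@2: d1:11  d2:13  d3:13  d4:9  d5:9  d6:2  d7:2  d8:0  d9:0  d10:0 → peak 13
F@3: d1:11  d2:9  d3:13  d4:9  d5:9  d6:6  d7:2  d8:0  d9:0  d10:0 → peak 13
F@4: d1:11  d2:9  d3:9  d4:9  d5:9  d6:6  d7:6  d8:0  d9:0  d10:0 → peak 11
F@5: d1:11  d2:9  d3:9  d4:5  d5:9  d6:6  d7:6  d8:4  d9:0  d10:0 → peak 11
Best is F@4, peak 11.

11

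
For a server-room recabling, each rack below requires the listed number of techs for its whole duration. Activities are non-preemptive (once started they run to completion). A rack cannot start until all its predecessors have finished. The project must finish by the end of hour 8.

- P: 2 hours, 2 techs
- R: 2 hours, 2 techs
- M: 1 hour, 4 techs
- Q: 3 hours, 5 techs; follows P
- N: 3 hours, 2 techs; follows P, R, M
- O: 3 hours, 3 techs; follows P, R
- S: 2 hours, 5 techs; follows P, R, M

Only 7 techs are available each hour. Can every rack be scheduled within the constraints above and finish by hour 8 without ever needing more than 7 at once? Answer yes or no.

no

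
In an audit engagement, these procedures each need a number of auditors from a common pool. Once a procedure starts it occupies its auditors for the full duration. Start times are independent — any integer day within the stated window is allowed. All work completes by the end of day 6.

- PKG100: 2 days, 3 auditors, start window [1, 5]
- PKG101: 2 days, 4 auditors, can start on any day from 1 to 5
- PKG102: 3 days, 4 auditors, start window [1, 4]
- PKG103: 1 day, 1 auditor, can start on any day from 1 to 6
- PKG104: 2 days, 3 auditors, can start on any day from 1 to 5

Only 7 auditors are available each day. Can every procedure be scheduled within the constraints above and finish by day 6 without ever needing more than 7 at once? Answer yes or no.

yes

Schedule PKG100@1, PKG101@1, PKG102@3, PKG103@3, PKG104@4: d1:7  d2:7  d3:5  d4:7  d5:7  d6:0 — peak 7 ≤ 7.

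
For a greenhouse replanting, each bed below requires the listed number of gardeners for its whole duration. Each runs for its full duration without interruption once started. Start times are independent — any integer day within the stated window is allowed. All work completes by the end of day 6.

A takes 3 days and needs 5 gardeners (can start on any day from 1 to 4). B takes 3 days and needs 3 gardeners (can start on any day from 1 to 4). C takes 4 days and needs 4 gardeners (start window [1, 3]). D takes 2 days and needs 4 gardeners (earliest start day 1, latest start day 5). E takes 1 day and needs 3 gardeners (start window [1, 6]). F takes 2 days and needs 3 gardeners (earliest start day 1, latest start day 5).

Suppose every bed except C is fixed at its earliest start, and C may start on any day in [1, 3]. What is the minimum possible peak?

18

C@1: d1:22  d2:19  d3:12  d4:4  d5:0  d6:0 → peak 22
C@2: d1:18  d2:19  d3:12  d4:4  d5:4  d6:0 → peak 19
C@3: d1:18  d2:15  d3:12  d4:4  d5:4  d6:4 → peak 18
Best is C@3, peak 18.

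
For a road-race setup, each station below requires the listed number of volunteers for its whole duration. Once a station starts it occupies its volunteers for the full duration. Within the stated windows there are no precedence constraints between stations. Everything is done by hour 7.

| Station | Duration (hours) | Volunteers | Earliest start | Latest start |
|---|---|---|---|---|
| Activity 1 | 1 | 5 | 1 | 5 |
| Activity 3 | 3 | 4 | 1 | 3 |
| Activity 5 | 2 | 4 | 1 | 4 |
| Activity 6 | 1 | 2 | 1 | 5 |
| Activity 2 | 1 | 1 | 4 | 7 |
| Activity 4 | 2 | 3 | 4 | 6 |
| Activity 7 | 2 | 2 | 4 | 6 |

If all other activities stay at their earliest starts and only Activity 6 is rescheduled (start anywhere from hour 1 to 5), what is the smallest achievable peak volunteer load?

Activity 6@1: h1:15  h2:8  h3:4  h4:6  h5:5  h6:0  h7:0 → peak 15
Activity 6@2: h1:13  h2:10  h3:4  h4:6  h5:5  h6:0  h7:0 → peak 13
Activity 6@3: h1:13  h2:8  h3:6  h4:6  h5:5  h6:0  h7:0 → peak 13
Activity 6@4: h1:13  h2:8  h3:4  h4:8  h5:5  h6:0  h7:0 → peak 13
Activity 6@5: h1:13  h2:8  h3:4  h4:6  h5:7  h6:0  h7:0 → peak 13
Best is Activity 6@2, peak 13.

13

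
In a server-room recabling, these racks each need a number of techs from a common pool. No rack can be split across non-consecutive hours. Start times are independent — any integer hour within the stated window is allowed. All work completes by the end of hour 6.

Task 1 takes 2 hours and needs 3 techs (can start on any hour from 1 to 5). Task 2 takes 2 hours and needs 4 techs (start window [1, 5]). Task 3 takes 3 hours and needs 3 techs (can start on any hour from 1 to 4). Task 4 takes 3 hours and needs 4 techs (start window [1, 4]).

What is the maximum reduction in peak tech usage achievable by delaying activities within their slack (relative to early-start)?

7

Early-start peak: h1:14  h2:14  h3:7  h4:0  h5:0  h6:0 ⇒ 14.
Leveled (Task 1@1, Task 2@1, Task 3@3, Task 4@3): h1:7  h2:7  h3:7  h4:7  h5:7  h6:0 ⇒ 7.
Reduction 14 − 7 = 7.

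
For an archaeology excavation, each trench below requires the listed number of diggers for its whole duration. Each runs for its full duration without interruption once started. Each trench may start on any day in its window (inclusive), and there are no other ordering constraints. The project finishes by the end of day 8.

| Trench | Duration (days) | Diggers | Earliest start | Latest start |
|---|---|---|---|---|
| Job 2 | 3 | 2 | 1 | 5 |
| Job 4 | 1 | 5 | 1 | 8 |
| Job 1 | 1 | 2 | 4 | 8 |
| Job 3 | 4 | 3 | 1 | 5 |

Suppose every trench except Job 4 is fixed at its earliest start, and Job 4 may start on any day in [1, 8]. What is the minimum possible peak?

Job 4@1: d1:10  d2:5  d3:5  d4:5  d5:0  d6:0  d7:0  d8:0 → peak 10
Job 4@2: d1:5  d2:10  d3:5  d4:5  d5:0  d6:0  d7:0  d8:0 → peak 10
Job 4@3: d1:5  d2:5  d3:10  d4:5  d5:0  d6:0  d7:0  d8:0 → peak 10
Job 4@4: d1:5  d2:5  d3:5  d4:10  d5:0  d6:0  d7:0  d8:0 → peak 10
Job 4@5: d1:5  d2:5  d3:5  d4:5  d5:5  d6:0  d7:0  d8:0 → peak 5
Job 4@6: d1:5  d2:5  d3:5  d4:5  d5:0  d6:5  d7:0  d8:0 → peak 5
Job 4@7: d1:5  d2:5  d3:5  d4:5  d5:0  d6:0  d7:5  d8:0 → peak 5
Job 4@8: d1:5  d2:5  d3:5  d4:5  d5:0  d6:0  d7:0  d8:5 → peak 5
Best is Job 4@5, peak 5.

5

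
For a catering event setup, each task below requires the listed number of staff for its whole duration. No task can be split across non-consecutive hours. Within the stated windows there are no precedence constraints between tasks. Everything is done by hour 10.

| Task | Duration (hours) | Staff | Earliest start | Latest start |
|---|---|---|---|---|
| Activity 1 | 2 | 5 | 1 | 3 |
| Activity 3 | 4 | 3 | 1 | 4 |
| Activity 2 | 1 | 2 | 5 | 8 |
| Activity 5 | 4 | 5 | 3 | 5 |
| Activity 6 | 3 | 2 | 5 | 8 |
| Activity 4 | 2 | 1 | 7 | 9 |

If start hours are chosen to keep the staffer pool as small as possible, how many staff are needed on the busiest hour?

8

Early-start (Activity 1@1, Activity 3@1, Activity 2@5, Activity 5@3, Activity 6@5, Activity 4@7) gives peak 9: h1:8  h2:8  h3:8  h4:8  h5:9  h6:7  h7:3  h8:1  h9:0  h10:0.
Shift Activity 6→6.
Schedule Activity 1@1, Activity 3@1, Activity 2@5, Activity 5@3, Activity 6@6, Activity 4@7: h1:8  h2:8  h3:8  h4:8  h5:7  h6:7  h7:3  h8:3  h9:0  h10:0 — peak 8.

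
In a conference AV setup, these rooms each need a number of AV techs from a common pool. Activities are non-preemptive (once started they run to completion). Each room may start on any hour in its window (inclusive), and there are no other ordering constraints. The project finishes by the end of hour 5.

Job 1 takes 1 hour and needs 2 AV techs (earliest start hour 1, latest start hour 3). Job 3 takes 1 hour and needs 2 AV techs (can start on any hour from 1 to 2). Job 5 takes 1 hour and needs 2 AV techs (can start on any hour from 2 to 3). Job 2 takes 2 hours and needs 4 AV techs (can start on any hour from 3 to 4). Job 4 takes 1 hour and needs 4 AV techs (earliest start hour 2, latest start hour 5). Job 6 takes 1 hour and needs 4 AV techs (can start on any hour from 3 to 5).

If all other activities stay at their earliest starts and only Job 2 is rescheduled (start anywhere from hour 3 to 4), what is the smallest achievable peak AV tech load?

6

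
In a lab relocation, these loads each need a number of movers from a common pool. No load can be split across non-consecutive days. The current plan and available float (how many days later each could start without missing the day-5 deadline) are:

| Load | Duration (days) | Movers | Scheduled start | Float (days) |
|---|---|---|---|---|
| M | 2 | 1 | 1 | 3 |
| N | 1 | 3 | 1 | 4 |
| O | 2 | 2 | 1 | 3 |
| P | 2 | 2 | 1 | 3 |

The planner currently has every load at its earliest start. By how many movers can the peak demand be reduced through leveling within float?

5

Early-start peak: d1:8  d2:5  d3:0  d4:0  d5:0 ⇒ 8.
Leveled (M@1, N@3, O@1, P@4): d1:3  d2:3  d3:3  d4:2  d5:2 ⇒ 3.
Reduction 8 − 3 = 5.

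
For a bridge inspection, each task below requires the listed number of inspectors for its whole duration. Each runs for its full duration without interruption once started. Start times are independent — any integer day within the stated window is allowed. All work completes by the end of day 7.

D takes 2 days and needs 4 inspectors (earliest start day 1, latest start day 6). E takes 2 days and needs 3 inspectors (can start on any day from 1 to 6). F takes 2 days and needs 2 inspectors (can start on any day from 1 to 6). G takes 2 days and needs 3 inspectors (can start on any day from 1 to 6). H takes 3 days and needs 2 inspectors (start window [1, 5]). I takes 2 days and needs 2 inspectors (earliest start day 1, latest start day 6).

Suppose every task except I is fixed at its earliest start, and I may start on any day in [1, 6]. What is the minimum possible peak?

I@1: d1:16  d2:16  d3:2  d4:0  d5:0  d6:0  d7:0 → peak 16
I@2: d1:14  d2:16  d3:4  d4:0  d5:0  d6:0  d7:0 → peak 16
I@3: d1:14  d2:14  d3:4  d4:2  d5:0  d6:0  d7:0 → peak 14
I@4: d1:14  d2:14  d3:2  d4:2  d5:2  d6:0  d7:0 → peak 14
I@5: d1:14  d2:14  d3:2  d4:0  d5:2  d6:2  d7:0 → peak 14
I@6: d1:14  d2:14  d3:2  d4:0  d5:0  d6:2  d7:2 → peak 14
Best is I@3, peak 14.

14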